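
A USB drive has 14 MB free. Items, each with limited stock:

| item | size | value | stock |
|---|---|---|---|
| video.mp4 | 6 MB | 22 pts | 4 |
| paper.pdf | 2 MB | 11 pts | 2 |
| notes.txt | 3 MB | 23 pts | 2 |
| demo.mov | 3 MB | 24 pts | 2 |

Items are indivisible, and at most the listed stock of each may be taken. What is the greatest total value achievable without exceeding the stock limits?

105 pts

Best selections within size 14 and stock limits:
- 1×paper.pdf + 2×notes.txt + 2×demo.mov: size 14, value 105
- 2×notes.txt + 2×demo.mov: size 12, value 94
- 2×paper.pdf + 1×notes.txt + 2×demo.mov: size 13, value 93
- 2×paper.pdf + 2×notes.txt + 1×demo.mov: size 13, value 92
Best: 105 pts.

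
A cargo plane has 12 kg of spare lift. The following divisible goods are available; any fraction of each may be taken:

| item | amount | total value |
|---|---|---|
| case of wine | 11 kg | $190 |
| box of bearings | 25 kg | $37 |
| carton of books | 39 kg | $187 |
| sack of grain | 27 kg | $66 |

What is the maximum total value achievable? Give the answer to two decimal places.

Take in order of value per unit:
- case of wine (190/11 per unit): all 11 → value 190, running total 190.00
- carton of books (187/39 per unit): 1 of 39 → value 1×187/39 = 4.7949, running total 194.79
Total 194.79.

194.79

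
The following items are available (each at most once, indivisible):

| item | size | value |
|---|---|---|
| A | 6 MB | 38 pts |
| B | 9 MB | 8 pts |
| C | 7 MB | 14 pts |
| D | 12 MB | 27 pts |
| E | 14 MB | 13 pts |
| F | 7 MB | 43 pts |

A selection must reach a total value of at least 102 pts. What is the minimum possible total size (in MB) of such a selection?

Subsets with value ≥ 102, sorted by total size:
- A+D+F: size 25, value 108
- A+B+C+F: size 29, value 103
Minimum size: 25 MB.

25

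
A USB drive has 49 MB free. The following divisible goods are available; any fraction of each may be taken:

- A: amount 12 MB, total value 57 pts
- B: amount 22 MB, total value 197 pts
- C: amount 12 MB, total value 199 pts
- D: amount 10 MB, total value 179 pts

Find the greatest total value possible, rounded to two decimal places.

598.75

Take in order of value per unit:
- D (179/10 per unit): all 10 → value 179, running total 179.00
- C (199/12 per unit): all 12 → value 199, running total 378.00
- B (197/22 per unit): all 22 → value 197, running total 575.00
- A (57/12 per unit): 5 of 12 → value 5×57/12 = 23.7500, running total 598.75
Total 598.75.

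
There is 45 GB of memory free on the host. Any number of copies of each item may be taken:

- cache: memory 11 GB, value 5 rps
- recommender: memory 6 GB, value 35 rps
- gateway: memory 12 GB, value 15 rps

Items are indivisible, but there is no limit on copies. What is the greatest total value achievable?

Best value-per-unit is recommender at 35/6, and filling with it alone uses memory 7×6=42. No mix of the others beats 7×35 = 245.

245 rps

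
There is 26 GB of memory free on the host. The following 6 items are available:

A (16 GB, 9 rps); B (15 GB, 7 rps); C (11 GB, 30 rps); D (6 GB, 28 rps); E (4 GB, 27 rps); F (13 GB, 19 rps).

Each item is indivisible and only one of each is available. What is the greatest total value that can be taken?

85 rps

Check high-value combinations within 26 GB:
- C+D+E: memory 11+6+4=21, value 30+28+27=85
- D+E+F: memory 6+4+13=23, value 28+27+19=74
- A+D+E: memory 16+6+4=26, value 9+28+27=64
- B+D+E: memory 15+6+4=25, value 7+28+27=62
- C+D: memory 11+6=17, value 30+28=58
Best: 85 rps.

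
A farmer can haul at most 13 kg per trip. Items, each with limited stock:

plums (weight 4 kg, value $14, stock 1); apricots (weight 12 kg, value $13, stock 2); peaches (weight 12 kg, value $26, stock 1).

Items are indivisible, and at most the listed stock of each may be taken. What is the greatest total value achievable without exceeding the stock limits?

Top feasible selections:
- 1×peaches: weight 12, value 26
- 1×plums: weight 4, value 14
Best: $26.

$26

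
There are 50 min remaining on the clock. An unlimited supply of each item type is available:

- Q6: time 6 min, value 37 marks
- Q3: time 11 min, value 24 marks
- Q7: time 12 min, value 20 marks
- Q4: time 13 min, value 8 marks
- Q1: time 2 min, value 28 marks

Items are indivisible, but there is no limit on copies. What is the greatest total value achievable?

700 marks

Best value-per-unit is Q1 at 28/2, and filling with it alone uses time 25×2=50. No mix of the others beats 25×28 = 700.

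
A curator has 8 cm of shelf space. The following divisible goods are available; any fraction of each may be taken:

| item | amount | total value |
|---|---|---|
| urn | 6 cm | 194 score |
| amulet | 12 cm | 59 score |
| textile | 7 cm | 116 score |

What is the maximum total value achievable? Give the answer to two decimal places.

Take in order of value per unit:
- urn (194/6 per unit): all 6 → value 194, running total 194.00
- textile (116/7 per unit): 2 of 7 → value 2×116/7 = 33.1429, running total 227.14
Total 227.14.

227.14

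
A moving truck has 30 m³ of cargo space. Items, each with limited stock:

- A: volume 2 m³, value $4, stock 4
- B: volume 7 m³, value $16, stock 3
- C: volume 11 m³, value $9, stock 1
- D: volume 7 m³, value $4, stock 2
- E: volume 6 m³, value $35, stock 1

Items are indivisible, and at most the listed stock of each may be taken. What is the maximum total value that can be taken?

Best selections within volume 30 and stock limits:
- 1×A + 3×B + 1×E: volume 29, value 87
- 3×B + 1×E: volume 27, value 83
- 4×A + 2×B + 1×E: volume 28, value 83
- 3×A + 2×B + 1×E: volume 26, value 79
Best: $87.

$87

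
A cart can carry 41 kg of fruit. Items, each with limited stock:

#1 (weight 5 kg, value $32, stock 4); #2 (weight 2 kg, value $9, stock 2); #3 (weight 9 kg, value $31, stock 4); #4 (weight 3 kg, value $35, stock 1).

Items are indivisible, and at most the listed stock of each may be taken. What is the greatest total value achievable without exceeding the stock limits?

$225

Top feasible selections:
- 4×#1 + 2×#3 + 1×#4: weight 41, value 225
- 4×#1 + 2×#2 + 1×#3 + 1×#4: weight 36, value 212
Best: $225.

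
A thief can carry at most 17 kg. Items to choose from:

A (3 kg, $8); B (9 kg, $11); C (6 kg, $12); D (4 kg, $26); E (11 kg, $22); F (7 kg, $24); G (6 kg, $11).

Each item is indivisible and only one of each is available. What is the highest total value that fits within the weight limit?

Check high-value combinations within 17 kg:
- C+D+F: weight 6+4+7=17, value 12+26+24=62
- D+F+G: weight 4+7+6=17, value 26+24+11=61
- A+D+F: weight 3+4+7=14, value 8+26+24=58
- D+F: weight 4+7=11, value 26+24=50
Best: $62.

$62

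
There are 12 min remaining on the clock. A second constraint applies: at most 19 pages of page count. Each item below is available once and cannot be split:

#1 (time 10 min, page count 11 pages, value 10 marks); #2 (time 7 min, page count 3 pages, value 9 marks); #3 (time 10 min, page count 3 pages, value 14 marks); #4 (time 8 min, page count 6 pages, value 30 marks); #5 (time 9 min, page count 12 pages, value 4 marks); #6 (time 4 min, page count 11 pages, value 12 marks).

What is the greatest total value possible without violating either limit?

Feasible sets respecting both limits:
- #4+#6: time 12, page count 17, value 42
- #4: time 8, page count 6, value 30
- #2+#6: time 11, page count 14, value 21
Best: 42 marks.

42 marks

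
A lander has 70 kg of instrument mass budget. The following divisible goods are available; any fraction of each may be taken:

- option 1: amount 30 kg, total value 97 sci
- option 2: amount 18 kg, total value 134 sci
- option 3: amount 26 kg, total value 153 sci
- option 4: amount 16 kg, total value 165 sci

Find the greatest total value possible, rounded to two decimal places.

Take in order of value per unit:
- option 4 (165/16 per unit): all 16 → value 165, running total 165.00
- option 2 (134/18 per unit): all 18 → value 134, running total 299.00
- option 3 (153/26 per unit): all 26 → value 153, running total 452.00
- option 1 (97/30 per unit): 10 of 30 → value 10×97/30 = 32.3333, running total 484.33
Total 484.33.

484.33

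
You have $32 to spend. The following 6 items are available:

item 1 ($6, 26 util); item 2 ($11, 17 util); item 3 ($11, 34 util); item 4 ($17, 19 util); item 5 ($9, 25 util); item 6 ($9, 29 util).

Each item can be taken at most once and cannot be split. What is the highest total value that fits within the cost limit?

Check high-value combinations within $32:
- item 1+item 3+item 6: cost 6+11+9=26, value 26+34+29=89
- item 3+item 5+item 6: cost 11+9+9=29, value 34+25+29=88
- item 1+item 3+item 5: cost 6+11+9=26, value 26+34+25=85
- item 1+item 5+item 6: cost 6+9+9=24, value 26+25+29=80
- item 2+item 3+item 6: cost 11+11+9=31, value 17+34+29=80
Best: 89 util.

89 util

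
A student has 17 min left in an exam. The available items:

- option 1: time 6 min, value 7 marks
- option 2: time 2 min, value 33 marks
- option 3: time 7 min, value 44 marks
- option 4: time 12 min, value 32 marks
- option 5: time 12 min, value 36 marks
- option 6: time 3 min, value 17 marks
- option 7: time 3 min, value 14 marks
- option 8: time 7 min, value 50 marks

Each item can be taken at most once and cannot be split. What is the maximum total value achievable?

127 marks

This is a 0/1 knapsack; check combinations near the capacity.
- option 2+option 3+option 8: time 2+7+7=16, value 33+44+50=127
- option 2+option 6+option 7+option 8: time 2+3+3+7=15, value 33+17+14+50=114
- option 3+option 6+option 8: time 7+3+7=17, value 44+17+50=111
- option 2+option 3+option 6+option 7: time 2+7+3+3=15, value 33+44+17+14=108
Best: 127 marks.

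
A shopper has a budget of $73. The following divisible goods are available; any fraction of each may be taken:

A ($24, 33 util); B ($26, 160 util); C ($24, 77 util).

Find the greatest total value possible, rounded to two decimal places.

Take in order of value per unit:
- B (160/26 per unit): all 26 → value 160, running total 160.00
- C (77/24 per unit): all 24 → value 77, running total 237.00
- A (33/24 per unit): 23 of 24 → value 23×33/24 = 31.6250, running total 268.63
Total 268.63.

268.63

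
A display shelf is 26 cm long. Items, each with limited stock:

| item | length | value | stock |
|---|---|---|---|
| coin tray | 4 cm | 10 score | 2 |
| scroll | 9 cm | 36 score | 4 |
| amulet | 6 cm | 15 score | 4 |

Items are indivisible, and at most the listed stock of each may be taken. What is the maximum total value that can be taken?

92 score

Top feasible selections:
- 2×coin tray + 2×scroll: length 26, value 92
- 2×scroll + 1×amulet: length 24, value 87
Best: 92 score.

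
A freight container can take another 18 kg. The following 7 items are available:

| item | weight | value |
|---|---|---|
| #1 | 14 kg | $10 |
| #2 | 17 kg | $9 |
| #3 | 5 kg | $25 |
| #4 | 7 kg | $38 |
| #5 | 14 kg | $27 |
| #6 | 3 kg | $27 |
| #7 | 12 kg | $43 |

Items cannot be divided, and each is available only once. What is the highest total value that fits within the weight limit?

This is a 0/1 knapsack; check combinations near the capacity.
- #3+#4+#6: weight 5+7+3=15, value 25+38+27=90
- #6+#7: weight 3+12=15, value 27+43=70
- #3+#7: weight 5+12=17, value 25+43=68
Best: $90.

$90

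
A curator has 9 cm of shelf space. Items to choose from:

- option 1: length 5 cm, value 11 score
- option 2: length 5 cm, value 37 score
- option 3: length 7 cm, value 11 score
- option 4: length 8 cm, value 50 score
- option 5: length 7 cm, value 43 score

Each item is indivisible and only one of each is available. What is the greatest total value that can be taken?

50 score

Check high-value combinations within 9 cm:
- option 4: length 8, value 50
- option 5: length 7, value 43
- option 2: length 5, value 37
Best: 50 score.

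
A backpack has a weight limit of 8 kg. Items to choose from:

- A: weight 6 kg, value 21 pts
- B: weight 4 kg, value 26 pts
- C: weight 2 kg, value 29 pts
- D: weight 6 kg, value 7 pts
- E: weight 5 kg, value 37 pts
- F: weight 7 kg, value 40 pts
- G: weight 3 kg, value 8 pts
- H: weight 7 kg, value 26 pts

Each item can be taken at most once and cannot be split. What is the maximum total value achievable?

66 pts

Check high-value combinations within 8 kg:
- C+E: weight 2+5=7, value 29+37=66
- B+C: weight 4+2=6, value 26+29=55
- A+C: weight 6+2=8, value 21+29=50
Best: 66 pts.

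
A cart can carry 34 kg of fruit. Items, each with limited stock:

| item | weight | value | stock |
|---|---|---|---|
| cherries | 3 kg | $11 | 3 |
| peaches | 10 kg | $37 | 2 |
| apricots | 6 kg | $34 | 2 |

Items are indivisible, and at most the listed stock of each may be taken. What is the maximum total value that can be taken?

Top feasible selections:
- 2×peaches + 2×apricots: weight 32, value 142
- 3×cherries + 1×peaches + 2×apricots: weight 31, value 138
- 2×cherries + 2×peaches + 1×apricots: weight 32, value 130
Best: $142.

$142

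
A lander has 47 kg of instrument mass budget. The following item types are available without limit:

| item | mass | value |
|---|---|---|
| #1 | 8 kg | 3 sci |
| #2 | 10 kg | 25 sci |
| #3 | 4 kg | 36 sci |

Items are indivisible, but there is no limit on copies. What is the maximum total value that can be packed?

Best value-per-unit is #3 at 36/4, and filling with it alone uses mass 11×4=44. No mix of the others beats 11×36 = 396.

396 sci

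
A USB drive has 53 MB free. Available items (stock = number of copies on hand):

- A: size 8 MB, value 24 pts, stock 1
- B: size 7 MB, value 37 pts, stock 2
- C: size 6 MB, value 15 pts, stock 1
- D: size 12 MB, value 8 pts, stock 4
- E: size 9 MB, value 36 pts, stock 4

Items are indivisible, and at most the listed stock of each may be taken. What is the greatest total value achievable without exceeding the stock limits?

218 pts

Best selections within size 53 and stock limits:
- 2×B + 4×E: size 50, value 218
- 1×A + 2×B + 3×E: size 49, value 206
- 1×A + 1×B + 4×E: size 51, value 205
- 2×B + 1×C + 3×E: size 47, value 197
Best: 218 pts.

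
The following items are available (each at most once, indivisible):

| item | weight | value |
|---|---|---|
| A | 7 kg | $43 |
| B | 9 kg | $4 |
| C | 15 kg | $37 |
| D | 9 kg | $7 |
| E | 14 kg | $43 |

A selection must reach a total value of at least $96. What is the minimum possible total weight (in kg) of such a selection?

36

Subsets with value ≥ 96, sorted by total weight:
- A+C+E: weight 36, value 123
- A+B+D+E: weight 39, value 97
- A+C+D+E: weight 45, value 130
- A+B+C+E: weight 45, value 127
Minimum weight: 36 kg.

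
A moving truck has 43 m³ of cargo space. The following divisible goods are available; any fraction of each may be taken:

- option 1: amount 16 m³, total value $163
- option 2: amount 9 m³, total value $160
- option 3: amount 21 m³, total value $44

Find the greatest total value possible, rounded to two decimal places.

Take in order of value per unit:
- option 2 (160/9 per unit): all 9 → value 160, running total 160.00
- option 1 (163/16 per unit): all 16 → value 163, running total 323.00
- option 3 (44/21 per unit): 18 of 21 → value 18×44/21 = 37.7143, running total 360.71
Total 360.71.

360.71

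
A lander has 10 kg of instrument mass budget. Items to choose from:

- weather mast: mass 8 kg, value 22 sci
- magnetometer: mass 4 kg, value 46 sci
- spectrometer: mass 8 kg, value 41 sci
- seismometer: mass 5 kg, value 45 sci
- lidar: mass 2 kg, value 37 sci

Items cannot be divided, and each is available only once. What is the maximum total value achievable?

91 sci

Check high-value combinations within 10 kg:
- magnetometer+seismometer: mass 4+5=9, value 46+45=91
- magnetometer+lidar: mass 4+2=6, value 46+37=83
- seismometer+lidar: mass 5+2=7, value 45+37=82
Best: 91 sci.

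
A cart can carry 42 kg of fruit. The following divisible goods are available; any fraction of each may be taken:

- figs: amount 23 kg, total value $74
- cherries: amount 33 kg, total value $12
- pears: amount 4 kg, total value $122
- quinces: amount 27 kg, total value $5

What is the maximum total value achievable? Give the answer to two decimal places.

201.45

Take in order of value per unit:
- pears (122/4 per unit): all 4 → value 122, running total 122.00
- figs (74/23 per unit): all 23 → value 74, running total 196.00
- cherries (12/33 per unit): 15 of 33 → value 15×12/33 = 5.4545, running total 201.45
Total 201.45.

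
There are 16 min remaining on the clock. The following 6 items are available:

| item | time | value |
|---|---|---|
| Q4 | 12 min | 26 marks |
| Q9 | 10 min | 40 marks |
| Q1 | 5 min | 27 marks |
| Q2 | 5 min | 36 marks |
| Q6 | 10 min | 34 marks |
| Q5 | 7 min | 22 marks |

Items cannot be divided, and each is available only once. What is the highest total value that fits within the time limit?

This is a 0/1 knapsack; check combinations near the capacity.
- Q9+Q2: time 10+5=15, value 40+36=76
- Q2+Q6: time 5+10=15, value 36+34=70
- Q9+Q1: time 10+5=15, value 40+27=67
Best: 76 marks.

76 marks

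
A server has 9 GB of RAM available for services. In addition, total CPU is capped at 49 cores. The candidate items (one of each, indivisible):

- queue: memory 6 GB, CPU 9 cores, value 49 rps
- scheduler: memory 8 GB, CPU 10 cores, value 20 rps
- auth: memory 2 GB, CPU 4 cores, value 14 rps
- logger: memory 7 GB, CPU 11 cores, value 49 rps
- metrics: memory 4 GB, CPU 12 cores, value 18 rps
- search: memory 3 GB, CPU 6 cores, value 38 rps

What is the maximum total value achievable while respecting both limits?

87 rps

Feasible sets respecting both limits:
- queue+search: memory 9, CPU 15, value 87
- auth+metrics+search: memory 9, CPU 22, value 70
- queue+auth: memory 8, CPU 13, value 63
- auth+logger: memory 9, CPU 15, value 63
Best: 87 rps.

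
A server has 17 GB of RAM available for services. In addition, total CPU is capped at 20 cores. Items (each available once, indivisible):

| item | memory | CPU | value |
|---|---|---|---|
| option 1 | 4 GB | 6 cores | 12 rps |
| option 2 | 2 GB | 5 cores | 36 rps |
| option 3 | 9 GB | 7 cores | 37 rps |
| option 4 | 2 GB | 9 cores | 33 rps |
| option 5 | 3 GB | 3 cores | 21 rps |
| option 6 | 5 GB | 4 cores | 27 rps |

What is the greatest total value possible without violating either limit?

100 rps

Feasible sets respecting both limits:
- option 2+option 3+option 6: memory 16, CPU 16, value 100
- option 3+option 4+option 6: memory 16, CPU 20, value 97
- option 2+option 4+option 6: memory 9, CPU 18, value 96
- option 1+option 2+option 5+option 6: memory 14, CPU 18, value 96
Best: 100 rps.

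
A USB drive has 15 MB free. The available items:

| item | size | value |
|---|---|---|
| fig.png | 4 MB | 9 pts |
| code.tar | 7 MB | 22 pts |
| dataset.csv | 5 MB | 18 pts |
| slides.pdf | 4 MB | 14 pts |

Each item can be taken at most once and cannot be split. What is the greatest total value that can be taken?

Check high-value combinations within 15 MB:
- fig.png+code.tar+slides.pdf: size 4+7+4=15, value 9+22+14=45
- fig.png+dataset.csv+slides.pdf: size 4+5+4=13, value 9+18+14=41
- code.tar+dataset.csv: size 7+5=12, value 22+18=40
- code.tar+slides.pdf: size 7+4=11, value 22+14=36
Best: 45 pts.

45 pts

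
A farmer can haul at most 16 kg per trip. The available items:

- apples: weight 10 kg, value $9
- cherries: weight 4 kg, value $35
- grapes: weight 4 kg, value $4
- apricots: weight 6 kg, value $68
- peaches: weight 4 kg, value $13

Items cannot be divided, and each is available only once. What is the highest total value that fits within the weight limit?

$116

Check high-value combinations within 16 kg:
- cherries+apricots+peaches: weight 4+6+4=14, value 35+68+13=116
- cherries+grapes+apricots: weight 4+4+6=14, value 35+4+68=107
- cherries+apricots: weight 4+6=10, value 35+68=103
- grapes+apricots+peaches: weight 4+6+4=14, value 4+68+13=85
Best: $116.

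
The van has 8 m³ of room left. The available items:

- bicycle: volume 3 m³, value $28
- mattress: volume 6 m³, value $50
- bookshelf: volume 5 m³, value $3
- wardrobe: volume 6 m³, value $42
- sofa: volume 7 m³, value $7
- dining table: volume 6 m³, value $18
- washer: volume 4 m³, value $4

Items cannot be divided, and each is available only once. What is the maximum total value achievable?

$50

Check high-value combinations within 8 m³:
- mattress: volume 6, value 50
- wardrobe: volume 6, value 42
- bicycle+washer: volume 3+4=7, value 28+4=32
- bicycle+bookshelf: volume 3+5=8, value 28+3=31
- bicycle: volume 3, value 28
Best: $50.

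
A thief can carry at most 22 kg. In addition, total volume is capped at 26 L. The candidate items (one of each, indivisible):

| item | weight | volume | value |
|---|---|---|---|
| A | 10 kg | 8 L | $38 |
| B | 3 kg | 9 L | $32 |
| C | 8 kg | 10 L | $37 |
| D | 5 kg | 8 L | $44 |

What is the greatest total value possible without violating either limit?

$114

Feasible sets respecting both limits:
- A+B+D: weight 18, volume 25, value 114
- A+D: weight 15, volume 16, value 82
- C+D: weight 13, volume 18, value 81
Best: $114.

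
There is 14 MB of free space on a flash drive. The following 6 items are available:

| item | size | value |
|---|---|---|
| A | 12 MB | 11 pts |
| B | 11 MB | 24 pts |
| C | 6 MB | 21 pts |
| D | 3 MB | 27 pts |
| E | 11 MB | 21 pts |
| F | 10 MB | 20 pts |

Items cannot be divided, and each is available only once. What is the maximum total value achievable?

Check high-value combinations within 14 MB:
- B+D: size 11+3=14, value 24+27=51
- C+D: size 6+3=9, value 21+27=48
- D+E: size 3+11=14, value 27+21=48
Best: 51 pts.

51 pts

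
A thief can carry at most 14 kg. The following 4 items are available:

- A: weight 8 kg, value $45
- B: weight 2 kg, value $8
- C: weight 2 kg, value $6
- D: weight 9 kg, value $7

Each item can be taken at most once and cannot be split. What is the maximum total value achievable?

$59

This is a 0/1 knapsack; check combinations near the capacity.
- A+B+C: weight 8+2+2=12, value 45+8+6=59
- A+B: weight 8+2=10, value 45+8=53
- A+C: weight 8+2=10, value 45+6=51
- A: weight 8, value 45
Best: $59.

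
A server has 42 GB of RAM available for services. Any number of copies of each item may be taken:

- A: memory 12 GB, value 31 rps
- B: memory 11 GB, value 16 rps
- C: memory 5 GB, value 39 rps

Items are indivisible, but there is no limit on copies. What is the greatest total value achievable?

Best value-per-unit is C at 39/5, and filling with it alone uses memory 8×5=40. No mix of the others beats 8×39 = 312.

312 rps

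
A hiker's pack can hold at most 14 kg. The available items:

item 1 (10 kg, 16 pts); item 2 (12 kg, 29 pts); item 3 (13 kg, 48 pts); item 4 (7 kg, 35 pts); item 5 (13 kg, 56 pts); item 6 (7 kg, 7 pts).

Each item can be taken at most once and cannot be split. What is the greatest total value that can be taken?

Check high-value combinations within 14 kg:
- item 5: weight 13, value 56
- item 3: weight 13, value 48
- item 4+item 6: weight 7+7=14, value 35+7=42
Best: 56 pts.

56 pts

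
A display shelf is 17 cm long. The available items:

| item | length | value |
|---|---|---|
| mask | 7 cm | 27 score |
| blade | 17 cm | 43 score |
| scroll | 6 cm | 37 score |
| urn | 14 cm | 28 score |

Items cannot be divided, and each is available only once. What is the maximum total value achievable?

This is a 0/1 knapsack; check combinations near the capacity.
- mask+scroll: length 7+6=13, value 27+37=64
- blade: length 17, value 43
- scroll: length 6, value 37
Best: 64 score.

64 score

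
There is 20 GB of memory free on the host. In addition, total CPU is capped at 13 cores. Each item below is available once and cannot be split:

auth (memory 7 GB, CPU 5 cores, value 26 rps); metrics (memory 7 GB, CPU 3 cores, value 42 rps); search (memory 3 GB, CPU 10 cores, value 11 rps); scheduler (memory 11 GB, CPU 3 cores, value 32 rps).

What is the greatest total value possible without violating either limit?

74 rps

Feasible sets respecting both limits:
- metrics+scheduler: memory 18, CPU 6, value 74
- auth+metrics: memory 14, CPU 8, value 68
- auth+scheduler: memory 18, CPU 8, value 58
Best: 74 rps.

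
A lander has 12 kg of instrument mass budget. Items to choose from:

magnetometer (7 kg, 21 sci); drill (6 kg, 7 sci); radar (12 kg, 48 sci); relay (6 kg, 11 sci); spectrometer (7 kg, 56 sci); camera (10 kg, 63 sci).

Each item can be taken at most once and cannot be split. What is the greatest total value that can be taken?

Check high-value combinations within 12 kg:
- camera: mass 10, value 63
- spectrometer: mass 7, value 56
- radar: mass 12, value 48
- magnetometer: mass 7, value 21
- drill+relay: mass 6+6=12, value 7+11=18
Best: 63 sci.

63 sci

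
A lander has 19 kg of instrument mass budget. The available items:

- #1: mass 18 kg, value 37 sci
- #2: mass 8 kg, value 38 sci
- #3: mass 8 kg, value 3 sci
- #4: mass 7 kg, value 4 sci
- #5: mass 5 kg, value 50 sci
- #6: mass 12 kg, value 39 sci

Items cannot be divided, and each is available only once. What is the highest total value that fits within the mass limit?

This is a 0/1 knapsack; check combinations near the capacity.
- #5+#6: mass 5+12=17, value 50+39=89
- #2+#5: mass 8+5=13, value 38+50=88
- #4+#5: mass 7+5=12, value 4+50=54
- #3+#5: mass 8+5=13, value 3+50=53
Best: 89 sci.

89 sci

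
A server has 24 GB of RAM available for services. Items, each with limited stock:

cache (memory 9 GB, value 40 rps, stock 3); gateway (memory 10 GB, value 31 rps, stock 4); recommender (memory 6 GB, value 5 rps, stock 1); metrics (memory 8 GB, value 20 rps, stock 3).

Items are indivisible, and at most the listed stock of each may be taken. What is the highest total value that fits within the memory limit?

85 rps

Best selections within memory 24 and stock limits:
- 2×cache + 1×recommender: memory 24, value 85
- 2×cache: memory 18, value 80
Best: 85 rps.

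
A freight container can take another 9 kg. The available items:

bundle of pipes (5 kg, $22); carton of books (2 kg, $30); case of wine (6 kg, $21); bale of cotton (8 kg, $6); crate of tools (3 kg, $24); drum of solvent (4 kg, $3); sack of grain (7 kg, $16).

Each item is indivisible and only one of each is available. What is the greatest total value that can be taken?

$57

Check high-value combinations within 9 kg:
- carton of books+crate of tools+drum of solvent: weight 2+3+4=9, value 30+24+3=57
- carton of books+crate of tools: weight 2+3=5, value 30+24=54
- bundle of pipes+carton of books: weight 5+2=7, value 22+30=52
- carton of books+case of wine: weight 2+6=8, value 30+21=51
- bundle of pipes+crate of tools: weight 5+3=8, value 22+24=46
Best: $57.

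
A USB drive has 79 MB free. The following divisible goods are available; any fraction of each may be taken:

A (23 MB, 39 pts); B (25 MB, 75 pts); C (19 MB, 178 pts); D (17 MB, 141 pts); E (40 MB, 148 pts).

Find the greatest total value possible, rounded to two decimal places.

Take in order of value per unit:
- C (178/19 per unit): all 19 → value 178, running total 178.00
- D (141/17 per unit): all 17 → value 141, running total 319.00
- E (148/40 per unit): all 40 → value 148, running total 467.00
- B (75/25 per unit): 3 of 25 → value 3×75/25 = 9.0000, running total 476.00
Total 476.00.

476.00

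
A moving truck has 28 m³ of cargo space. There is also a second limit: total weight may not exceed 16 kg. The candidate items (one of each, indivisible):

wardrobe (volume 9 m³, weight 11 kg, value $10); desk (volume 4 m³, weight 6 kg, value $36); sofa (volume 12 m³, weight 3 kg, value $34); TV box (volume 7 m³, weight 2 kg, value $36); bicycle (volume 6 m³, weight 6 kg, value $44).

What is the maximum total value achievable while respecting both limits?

$116

Feasible sets respecting both limits:
- desk+TV box+bicycle: volume 17, weight 14, value 116
- desk+sofa+bicycle: volume 22, weight 15, value 114
- sofa+TV box+bicycle: volume 25, weight 11, value 114
- desk+sofa+TV box: volume 23, weight 11, value 106
Best: $116.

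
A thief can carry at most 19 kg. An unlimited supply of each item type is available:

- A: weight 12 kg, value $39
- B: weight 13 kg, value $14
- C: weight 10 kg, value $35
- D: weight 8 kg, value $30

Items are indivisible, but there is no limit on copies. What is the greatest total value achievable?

$65

Best value-per-unit is D at 30/8; filling with it alone gives 2×30 = 60.
Optimal mix: 1×C + 1×D → weight 18, value 65.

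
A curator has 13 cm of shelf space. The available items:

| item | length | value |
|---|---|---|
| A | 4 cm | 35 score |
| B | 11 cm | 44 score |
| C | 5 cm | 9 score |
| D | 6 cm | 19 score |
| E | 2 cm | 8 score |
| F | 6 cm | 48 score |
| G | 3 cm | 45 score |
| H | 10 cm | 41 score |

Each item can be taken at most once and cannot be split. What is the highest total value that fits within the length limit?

128 score

Check high-value combinations within 13 cm:
- A+F+G: length 4+6+3=13, value 35+48+45=128
- E+F+G: length 2+6+3=11, value 8+48+45=101
- A+D+G: length 4+6+3=13, value 35+19+45=99
Best: 128 score.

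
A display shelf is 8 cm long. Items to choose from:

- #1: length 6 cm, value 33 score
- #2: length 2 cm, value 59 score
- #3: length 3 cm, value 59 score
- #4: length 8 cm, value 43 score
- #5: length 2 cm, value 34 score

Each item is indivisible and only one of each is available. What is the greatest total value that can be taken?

152 score

Check high-value combinations within 8 cm:
- #2+#3+#5: length 2+3+2=7, value 59+59+34=152
- #2+#3: length 2+3=5, value 59+59=118
- #2+#5: length 2+2=4, value 59+34=93
- #3+#5: length 3+2=5, value 59+34=93
Best: 152 score.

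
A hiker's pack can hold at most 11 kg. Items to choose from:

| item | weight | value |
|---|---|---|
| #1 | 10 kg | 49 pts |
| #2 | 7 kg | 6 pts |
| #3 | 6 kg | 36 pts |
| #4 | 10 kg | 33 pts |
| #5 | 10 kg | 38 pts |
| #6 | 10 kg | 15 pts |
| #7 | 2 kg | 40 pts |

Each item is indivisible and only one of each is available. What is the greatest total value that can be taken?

76 pts

Check high-value combinations within 11 kg:
- #3+#7: weight 6+2=8, value 36+40=76
- #1: weight 10, value 49
- #2+#7: weight 7+2=9, value 6+40=46
Best: 76 pts.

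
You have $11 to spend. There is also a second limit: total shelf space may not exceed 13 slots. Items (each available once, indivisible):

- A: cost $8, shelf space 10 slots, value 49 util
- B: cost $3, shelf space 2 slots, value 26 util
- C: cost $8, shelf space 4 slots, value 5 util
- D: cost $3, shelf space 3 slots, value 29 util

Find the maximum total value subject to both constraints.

Feasible sets respecting both limits:
- A+D: cost 11, shelf space 13, value 78
- A+B: cost 11, shelf space 12, value 75
- B+D: cost 6, shelf space 5, value 55
Best: 78 util.

78 util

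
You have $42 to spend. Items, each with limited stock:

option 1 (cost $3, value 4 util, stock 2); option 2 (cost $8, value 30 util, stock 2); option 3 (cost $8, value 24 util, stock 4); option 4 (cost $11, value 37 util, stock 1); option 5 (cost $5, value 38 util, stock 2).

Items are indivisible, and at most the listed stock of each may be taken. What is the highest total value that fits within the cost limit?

Top feasible selections:
- 2×option 2 + 2×option 3 + 2×option 5: cost 42, value 184
- 1×option 2 + 3×option 3 + 2×option 5: cost 42, value 178
- 1×option 1 + 2×option 2 + 1×option 4 + 2×option 5: cost 40, value 177
Best: 184 util.

184 util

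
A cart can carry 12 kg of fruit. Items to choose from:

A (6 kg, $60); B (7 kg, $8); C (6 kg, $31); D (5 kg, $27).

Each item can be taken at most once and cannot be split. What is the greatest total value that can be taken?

$91

Check high-value combinations within 12 kg:
- A+C: weight 6+6=12, value 60+31=91
- A+D: weight 6+5=11, value 60+27=87
- A: weight 6, value 60
- C+D: weight 6+5=11, value 31+27=58
Best: $91.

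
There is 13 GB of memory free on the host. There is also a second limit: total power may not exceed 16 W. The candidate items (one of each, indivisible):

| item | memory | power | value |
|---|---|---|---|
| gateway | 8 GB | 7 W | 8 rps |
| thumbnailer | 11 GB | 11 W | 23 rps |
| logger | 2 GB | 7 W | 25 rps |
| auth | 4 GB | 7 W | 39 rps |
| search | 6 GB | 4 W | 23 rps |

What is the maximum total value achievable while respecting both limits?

Feasible sets respecting both limits:
- logger+auth: memory 6, power 14, value 64
- auth+search: memory 10, power 11, value 62
- logger+search: memory 8, power 11, value 48
- gateway+auth: memory 12, power 14, value 47
Best: 64 rps.

64 rps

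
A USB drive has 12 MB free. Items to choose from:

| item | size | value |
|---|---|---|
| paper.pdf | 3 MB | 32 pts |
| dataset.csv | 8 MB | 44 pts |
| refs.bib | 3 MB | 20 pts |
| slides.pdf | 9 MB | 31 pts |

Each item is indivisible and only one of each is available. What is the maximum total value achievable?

Check high-value combinations within 12 MB:
- paper.pdf+dataset.csv: size 3+8=11, value 32+44=76
- dataset.csv+refs.bib: size 8+3=11, value 44+20=64
- paper.pdf+slides.pdf: size 3+9=12, value 32+31=63
- paper.pdf+refs.bib: size 3+3=6, value 32+20=52
Best: 76 pts.

76 pts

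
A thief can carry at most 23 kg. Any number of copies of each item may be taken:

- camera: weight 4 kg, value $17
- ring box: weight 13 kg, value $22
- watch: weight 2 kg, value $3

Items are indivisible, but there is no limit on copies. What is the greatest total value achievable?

$88

Best value-per-unit is camera at 17/4; filling with it alone gives 5×17 = 85.
Optimal mix: 5×camera + 1×watch → weight 22, value 88.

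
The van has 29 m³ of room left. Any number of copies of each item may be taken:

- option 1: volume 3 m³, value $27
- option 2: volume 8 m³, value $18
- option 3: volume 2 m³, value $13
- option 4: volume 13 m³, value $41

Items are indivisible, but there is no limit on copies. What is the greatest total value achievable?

$256

Best value-per-unit is option 1 at 27/3; filling with it alone gives 9×27 = 243.
Optimal mix: 9×option 1 + 1×option 3 → volume 29, value 256.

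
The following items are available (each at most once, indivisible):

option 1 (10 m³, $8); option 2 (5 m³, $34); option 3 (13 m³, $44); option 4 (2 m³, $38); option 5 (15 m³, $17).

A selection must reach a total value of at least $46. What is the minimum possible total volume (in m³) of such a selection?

7

Subsets with value ≥ 46, sorted by total volume:
- option 2+option 4: volume 7, value 72
- option 1+option 4: volume 12, value 46
- option 3+option 4: volume 15, value 82
- option 1+option 2+option 4: volume 17, value 80
Minimum volume: 7 m³.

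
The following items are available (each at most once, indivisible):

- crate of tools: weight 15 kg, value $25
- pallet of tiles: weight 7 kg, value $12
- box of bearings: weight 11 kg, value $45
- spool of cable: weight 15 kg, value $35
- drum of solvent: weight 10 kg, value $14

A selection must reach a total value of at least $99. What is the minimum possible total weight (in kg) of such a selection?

Subsets with value ≥ 99, sorted by total weight:
- crate of tools+box of bearings+spool of cable: weight 41, value 105
- pallet of tiles+box of bearings+spool of cable+drum of solvent: weight 43, value 106
Minimum weight: 41 kg.

41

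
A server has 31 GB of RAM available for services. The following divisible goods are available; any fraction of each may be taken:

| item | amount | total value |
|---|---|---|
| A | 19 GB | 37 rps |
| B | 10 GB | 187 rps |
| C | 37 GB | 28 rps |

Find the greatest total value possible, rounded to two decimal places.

Take in order of value per unit:
- B (187/10 per unit): all 10 → value 187, running total 187.00
- A (37/19 per unit): all 19 → value 37, running total 224.00
- C (28/37 per unit): 2 of 37 → value 2×28/37 = 1.5135, running total 225.51
Total 225.51.

225.51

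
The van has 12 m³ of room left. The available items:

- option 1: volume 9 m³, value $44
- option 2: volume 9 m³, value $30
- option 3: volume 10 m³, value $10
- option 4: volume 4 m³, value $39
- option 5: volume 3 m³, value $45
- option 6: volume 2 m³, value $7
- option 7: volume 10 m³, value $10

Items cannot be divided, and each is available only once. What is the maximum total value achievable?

Check high-value combinations within 12 m³:
- option 4+option 5+option 6: volume 4+3+2=9, value 39+45+7=91
- option 1+option 5: volume 9+3=12, value 44+45=89
- option 4+option 5: volume 4+3=7, value 39+45=84
- option 2+option 5: volume 9+3=12, value 30+45=75
Best: $91.

$91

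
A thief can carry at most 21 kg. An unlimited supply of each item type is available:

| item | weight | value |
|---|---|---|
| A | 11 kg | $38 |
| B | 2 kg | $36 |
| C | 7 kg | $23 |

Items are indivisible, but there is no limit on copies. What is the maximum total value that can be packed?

$360

Best value-per-unit is B at 36/2, and filling with it alone uses weight 10×2=20. No mix of the others beats 10×36 = 360.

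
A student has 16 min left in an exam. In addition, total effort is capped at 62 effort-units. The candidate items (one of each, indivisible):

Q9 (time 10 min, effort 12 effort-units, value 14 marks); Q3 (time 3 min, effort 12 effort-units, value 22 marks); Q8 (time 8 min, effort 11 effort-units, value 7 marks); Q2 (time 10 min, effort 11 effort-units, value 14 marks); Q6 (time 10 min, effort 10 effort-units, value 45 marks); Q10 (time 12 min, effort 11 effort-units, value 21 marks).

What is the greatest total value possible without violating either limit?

Feasible sets respecting both limits:
- Q3+Q6: time 13, effort 22, value 67
- Q6: time 10, effort 10, value 45
- Q3+Q10: time 15, effort 23, value 43
- Q9+Q3: time 13, effort 24, value 36
Best: 67 marks.

67 marks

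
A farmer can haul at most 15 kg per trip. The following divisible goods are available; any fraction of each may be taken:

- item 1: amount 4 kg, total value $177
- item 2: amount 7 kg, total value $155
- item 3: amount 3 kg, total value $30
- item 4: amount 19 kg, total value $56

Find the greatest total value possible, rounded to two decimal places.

364.95

Take in order of value per unit:
- item 1 (177/4 per unit): all 4 → value 177, running total 177.00
- item 2 (155/7 per unit): all 7 → value 155, running total 332.00
- item 3 (30/3 per unit): all 3 → value 30, running total 362.00
- item 4 (56/19 per unit): 1 of 19 → value 1×56/19 = 2.9474, running total 364.95
Total 364.95.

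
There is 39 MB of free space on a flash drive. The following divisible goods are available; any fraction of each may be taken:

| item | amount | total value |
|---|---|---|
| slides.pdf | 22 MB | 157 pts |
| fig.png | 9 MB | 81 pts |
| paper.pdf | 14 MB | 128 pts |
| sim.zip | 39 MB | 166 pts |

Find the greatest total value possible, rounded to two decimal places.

Take in order of value per unit:
- paper.pdf (128/14 per unit): all 14 → value 128, running total 128.00
- fig.png (81/9 per unit): all 9 → value 81, running total 209.00
- slides.pdf (157/22 per unit): 16 of 22 → value 16×157/22 = 114.1818, running total 323.18
Total 323.18.

323.18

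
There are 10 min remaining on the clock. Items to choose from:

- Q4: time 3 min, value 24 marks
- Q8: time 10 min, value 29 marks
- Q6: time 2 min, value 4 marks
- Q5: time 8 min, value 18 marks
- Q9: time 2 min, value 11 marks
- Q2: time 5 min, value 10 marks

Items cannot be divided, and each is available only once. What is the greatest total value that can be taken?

45 marks

Check high-value combinations within 10 min:
- Q4+Q9+Q2: time 3+2+5=10, value 24+11+10=45
- Q4+Q6+Q9: time 3+2+2=7, value 24+4+11=39
- Q4+Q6+Q2: time 3+2+5=10, value 24+4+10=38
- Q4+Q9: time 3+2=5, value 24+11=35
Best: 45 marks.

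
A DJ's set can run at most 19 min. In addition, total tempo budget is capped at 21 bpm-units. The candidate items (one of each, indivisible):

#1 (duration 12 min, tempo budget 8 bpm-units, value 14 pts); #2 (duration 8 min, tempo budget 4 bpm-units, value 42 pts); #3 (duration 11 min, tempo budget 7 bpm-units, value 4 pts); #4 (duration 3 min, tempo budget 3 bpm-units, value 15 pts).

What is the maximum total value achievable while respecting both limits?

57 pts

Feasible sets respecting both limits:
- #2+#4: duration 11, tempo budget 7, value 57
- #2+#3: duration 19, tempo budget 11, value 46
- #2: duration 8, tempo budget 4, value 42
Best: 57 pts.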